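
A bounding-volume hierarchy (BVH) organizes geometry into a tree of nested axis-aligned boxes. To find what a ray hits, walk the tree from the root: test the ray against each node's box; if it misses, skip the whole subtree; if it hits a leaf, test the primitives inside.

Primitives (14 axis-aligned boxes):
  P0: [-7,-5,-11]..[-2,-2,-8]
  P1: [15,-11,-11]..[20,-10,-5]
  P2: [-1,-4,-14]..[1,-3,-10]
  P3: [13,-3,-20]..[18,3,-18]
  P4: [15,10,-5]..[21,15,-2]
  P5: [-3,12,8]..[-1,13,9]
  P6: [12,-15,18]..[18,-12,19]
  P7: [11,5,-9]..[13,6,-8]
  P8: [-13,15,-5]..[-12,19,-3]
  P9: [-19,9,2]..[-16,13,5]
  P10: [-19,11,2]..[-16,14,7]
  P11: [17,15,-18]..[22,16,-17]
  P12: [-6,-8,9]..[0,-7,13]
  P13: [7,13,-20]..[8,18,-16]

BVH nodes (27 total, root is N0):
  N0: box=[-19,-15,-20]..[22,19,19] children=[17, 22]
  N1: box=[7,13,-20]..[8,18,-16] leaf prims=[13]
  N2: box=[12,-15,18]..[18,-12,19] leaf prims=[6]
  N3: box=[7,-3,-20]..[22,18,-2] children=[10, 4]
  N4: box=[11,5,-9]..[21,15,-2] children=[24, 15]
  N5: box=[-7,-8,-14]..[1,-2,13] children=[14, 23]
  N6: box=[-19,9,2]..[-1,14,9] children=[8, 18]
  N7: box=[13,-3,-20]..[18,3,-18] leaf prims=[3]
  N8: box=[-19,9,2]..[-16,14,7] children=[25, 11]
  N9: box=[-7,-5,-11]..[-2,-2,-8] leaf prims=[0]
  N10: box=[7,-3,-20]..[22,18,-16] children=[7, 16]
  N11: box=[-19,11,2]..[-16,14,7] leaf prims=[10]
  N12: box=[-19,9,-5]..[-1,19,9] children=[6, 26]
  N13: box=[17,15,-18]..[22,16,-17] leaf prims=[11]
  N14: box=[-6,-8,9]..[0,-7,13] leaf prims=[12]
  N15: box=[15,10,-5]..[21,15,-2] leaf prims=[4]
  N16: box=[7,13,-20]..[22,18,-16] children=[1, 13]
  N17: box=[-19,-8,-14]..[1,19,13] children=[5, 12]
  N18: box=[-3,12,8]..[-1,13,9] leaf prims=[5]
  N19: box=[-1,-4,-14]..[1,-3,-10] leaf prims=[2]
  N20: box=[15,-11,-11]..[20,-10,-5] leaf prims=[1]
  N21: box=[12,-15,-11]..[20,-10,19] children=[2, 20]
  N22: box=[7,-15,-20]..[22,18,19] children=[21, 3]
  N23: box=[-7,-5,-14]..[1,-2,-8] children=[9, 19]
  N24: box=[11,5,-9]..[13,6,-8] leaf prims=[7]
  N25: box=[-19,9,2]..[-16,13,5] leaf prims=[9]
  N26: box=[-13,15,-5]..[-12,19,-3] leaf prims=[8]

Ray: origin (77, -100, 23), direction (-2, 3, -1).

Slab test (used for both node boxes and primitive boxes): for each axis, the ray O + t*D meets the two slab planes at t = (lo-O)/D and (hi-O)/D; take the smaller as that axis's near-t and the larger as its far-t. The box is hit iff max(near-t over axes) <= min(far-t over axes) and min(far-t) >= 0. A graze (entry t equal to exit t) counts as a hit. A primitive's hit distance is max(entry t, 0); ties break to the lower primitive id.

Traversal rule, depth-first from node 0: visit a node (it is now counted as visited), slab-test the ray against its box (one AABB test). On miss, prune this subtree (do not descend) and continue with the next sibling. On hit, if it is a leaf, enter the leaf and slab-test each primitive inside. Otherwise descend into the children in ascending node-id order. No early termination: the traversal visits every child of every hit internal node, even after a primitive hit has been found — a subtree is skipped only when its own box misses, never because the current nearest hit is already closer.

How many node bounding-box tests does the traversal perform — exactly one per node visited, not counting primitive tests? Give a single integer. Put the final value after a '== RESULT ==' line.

Trace the traversal:
N0 x:[55/2,48] y:[85/3,119/3] z:[4,43] -> hit [85/3,119/3], descend [17, 22]
  N17 x:[38,48] y:[92/3,119/3] z:[10,37] -> miss, prune
  N22 x:[55/2,35] y:[85/3,118/3] z:[4,43] -> hit [85/3,35], descend [3, 21]
    N3 x:[55/2,35] y:[97/3,118/3] z:[25,43] -> hit [97/3,35], descend [4, 10]
      N4 x:[28,33] y:[35,115/3] z:[25,32] -> miss, prune
      N10 x:[55/2,35] y:[97/3,118/3] z:[39,43] -> miss, prune
    N21 x:[57/2,65/2] y:[85/3,30] z:[4,34] -> hit [57/2,30], descend [2, 20]
      N2 x:[59/2,65/2] y:[85/3,88/3] z:[4,5] -> miss, prune
      N20 x:[57/2,31] y:[89/3,30] z:[28,34] -> hit [89/3,30] leaf, test {P1@t=89/3}

order=[0, 17, 22, 3, 4, 10, 21, 2, 20]  |boxes|=9  |leaves|=1  hit=P1

== RESULT ==
9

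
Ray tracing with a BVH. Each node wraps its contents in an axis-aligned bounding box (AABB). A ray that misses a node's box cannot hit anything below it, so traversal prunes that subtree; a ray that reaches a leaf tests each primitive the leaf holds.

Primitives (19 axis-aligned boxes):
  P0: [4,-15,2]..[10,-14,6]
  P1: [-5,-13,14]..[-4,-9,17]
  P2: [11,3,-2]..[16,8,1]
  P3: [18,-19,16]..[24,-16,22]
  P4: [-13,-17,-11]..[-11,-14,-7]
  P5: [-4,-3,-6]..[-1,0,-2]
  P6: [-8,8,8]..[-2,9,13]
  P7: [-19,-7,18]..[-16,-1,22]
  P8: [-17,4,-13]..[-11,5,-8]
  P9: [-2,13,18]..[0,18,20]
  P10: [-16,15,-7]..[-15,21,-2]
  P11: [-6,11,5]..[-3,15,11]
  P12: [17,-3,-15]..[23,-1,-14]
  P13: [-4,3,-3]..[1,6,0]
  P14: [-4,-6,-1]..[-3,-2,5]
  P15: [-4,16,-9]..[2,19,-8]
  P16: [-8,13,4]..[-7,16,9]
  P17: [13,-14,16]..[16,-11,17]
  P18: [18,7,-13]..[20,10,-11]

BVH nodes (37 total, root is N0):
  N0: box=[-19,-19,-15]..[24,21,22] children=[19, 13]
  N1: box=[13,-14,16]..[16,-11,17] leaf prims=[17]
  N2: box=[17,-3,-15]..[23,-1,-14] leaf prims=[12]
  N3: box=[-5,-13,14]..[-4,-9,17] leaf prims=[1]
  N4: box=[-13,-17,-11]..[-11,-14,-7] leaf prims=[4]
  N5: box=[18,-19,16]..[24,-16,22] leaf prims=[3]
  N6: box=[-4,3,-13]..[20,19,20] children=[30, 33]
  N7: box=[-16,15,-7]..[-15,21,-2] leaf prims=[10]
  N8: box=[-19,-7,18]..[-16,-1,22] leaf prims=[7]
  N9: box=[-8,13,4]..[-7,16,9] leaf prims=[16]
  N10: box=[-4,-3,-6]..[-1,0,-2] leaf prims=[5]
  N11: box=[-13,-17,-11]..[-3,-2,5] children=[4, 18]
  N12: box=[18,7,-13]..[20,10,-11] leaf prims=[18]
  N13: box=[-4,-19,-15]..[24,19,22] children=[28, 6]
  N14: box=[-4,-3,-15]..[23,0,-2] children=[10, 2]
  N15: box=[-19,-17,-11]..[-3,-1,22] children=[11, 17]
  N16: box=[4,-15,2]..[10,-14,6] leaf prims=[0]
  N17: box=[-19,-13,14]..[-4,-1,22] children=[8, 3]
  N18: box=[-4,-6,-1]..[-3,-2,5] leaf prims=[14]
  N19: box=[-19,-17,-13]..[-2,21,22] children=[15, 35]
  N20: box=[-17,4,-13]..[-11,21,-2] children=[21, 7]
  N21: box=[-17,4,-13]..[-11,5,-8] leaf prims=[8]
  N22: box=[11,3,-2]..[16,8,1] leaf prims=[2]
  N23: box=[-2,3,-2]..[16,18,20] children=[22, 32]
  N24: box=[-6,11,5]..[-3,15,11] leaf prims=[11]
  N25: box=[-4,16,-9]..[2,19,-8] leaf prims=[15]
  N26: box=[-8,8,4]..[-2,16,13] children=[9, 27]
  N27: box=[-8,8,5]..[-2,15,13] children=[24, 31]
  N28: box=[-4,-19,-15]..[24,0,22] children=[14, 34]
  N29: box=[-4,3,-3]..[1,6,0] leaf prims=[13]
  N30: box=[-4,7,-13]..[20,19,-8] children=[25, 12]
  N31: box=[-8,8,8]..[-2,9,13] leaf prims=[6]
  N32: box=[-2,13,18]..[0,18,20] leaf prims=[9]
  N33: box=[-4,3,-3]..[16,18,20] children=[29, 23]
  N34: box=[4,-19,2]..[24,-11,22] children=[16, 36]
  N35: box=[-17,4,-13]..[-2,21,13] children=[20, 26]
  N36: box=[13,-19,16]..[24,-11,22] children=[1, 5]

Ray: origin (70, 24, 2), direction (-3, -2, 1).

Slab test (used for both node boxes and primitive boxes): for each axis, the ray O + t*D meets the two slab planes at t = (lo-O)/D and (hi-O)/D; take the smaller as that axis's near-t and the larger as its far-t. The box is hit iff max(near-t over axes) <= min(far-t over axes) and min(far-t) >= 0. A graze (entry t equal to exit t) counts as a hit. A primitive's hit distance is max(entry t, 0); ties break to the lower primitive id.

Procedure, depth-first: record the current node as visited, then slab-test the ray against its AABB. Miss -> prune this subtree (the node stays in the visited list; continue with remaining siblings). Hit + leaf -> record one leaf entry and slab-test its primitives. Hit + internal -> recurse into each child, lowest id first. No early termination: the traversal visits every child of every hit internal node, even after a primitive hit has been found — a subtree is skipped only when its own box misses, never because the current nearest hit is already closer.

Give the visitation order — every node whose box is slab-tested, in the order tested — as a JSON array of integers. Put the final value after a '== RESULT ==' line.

Walk:
N0 x:[46/3,89/3] y:[3/2,43/2] z:[-17,20] -> hit [46/3,20], descend [13, 19]
  N13 x:[46/3,74/3] y:[5/2,43/2] z:[-17,20] -> hit [46/3,20], descend [6, 28]
    N6 x:[50/3,74/3] y:[5/2,21/2] z:[-15,18] -> miss, prune
    N28 x:[46/3,74/3] y:[12,43/2] z:[-17,20] -> hit [46/3,20], descend [14, 34]
      N14 x:[47/3,74/3] y:[12,27/2] z:[-17,-4] -> miss, prune
      N34 x:[46/3,22] y:[35/2,43/2] z:[0,20] -> hit [35/2,20], descend [16, 36]
        N16 x:[20,22] y:[19,39/2] z:[0,4] -> miss, prune
        N36 x:[46/3,19] y:[35/2,43/2] z:[14,20] -> hit [35/2,19], descend [1, 5]
          N1 x:[18,19] y:[35/2,19] z:[14,15] -> miss, prune
          N5 x:[46/3,52/3] y:[20,43/2] z:[14,20] -> miss, prune
  N19 x:[24,89/3] y:[3/2,41/2] z:[-15,20] -> miss, prune

Summary -> nodes [0, 13, 6, 28, 14, 34, 16, 36, 1, 5, 19]; box-tests=11; leaf-entries=0; first=miss

== RESULT ==
[0, 13, 6, 28, 14, 34, 16, 36, 1, 5, 19]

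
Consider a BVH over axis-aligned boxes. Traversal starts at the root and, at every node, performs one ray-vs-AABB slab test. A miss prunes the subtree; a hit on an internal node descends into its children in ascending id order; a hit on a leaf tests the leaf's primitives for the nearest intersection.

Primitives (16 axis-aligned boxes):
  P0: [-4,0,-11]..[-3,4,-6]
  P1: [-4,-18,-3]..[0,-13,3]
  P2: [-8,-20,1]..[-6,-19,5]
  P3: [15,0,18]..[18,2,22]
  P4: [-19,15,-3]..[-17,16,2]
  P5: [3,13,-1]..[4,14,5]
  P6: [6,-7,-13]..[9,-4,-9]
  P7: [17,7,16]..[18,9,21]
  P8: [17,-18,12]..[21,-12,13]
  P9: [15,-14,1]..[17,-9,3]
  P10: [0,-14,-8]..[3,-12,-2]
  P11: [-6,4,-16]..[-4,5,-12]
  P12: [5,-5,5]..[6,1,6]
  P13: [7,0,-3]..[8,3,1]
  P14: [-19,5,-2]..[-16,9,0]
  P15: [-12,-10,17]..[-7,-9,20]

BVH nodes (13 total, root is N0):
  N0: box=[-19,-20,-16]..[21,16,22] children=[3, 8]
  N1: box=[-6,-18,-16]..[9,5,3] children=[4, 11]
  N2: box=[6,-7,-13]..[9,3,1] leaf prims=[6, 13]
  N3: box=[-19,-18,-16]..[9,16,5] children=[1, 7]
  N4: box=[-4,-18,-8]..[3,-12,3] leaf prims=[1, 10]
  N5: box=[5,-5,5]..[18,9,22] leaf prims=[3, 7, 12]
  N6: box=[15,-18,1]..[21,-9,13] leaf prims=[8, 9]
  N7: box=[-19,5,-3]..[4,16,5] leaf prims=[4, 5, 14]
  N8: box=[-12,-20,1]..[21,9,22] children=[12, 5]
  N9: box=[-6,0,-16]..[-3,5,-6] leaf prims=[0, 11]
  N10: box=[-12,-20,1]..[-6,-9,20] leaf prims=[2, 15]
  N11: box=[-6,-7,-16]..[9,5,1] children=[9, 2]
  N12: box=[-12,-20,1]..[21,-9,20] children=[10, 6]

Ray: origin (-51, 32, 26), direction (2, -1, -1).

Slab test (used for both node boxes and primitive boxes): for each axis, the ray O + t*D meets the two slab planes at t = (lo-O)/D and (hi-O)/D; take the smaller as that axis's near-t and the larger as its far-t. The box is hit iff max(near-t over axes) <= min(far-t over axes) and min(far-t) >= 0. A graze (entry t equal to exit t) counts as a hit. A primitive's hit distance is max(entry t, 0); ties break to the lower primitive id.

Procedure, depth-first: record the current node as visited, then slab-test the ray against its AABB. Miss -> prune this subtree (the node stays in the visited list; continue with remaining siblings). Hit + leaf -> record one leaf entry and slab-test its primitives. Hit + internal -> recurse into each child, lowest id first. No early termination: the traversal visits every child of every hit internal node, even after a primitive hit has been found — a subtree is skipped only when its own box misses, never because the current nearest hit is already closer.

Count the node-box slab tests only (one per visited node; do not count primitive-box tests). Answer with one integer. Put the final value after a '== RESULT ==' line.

Trace the traversal:
N0 x:[16,36] y:[16,52] z:[4,42] -> hit [16,36], descend [3, 8]
  N3 x:[16,30] y:[16,50] z:[21,42] -> hit [21,30], descend [1, 7]
    N1 x:[45/2,30] y:[27,50] z:[23,42] -> hit [27,30], descend [4, 11]
      N4 x:[47/2,27] y:[44,50] z:[23,34] -> miss, prune
      N11 x:[45/2,30] y:[27,39] z:[25,42] -> hit [27,30], descend [2, 9]
        N2 x:[57/2,30] y:[29,39] z:[25,39] -> hit [29,30] leaf, test {P6(miss), P13@t=29}
        N9 x:[45/2,24] y:[27,32] z:[32,42] -> miss, prune
    N7 x:[16,55/2] y:[16,27] z:[21,29] -> hit [21,27] leaf, test {P4(miss), P5(miss), P14(miss)}
  N8 x:[39/2,36] y:[23,52] z:[4,25] -> hit [23,25], descend [5, 12]
    N5 x:[28,69/2] y:[23,37] z:[4,21] -> miss, prune
    N12 x:[39/2,36] y:[41,52] z:[6,25] -> miss, prune

order=[0, 3, 1, 4, 11, 2, 9, 7, 8, 5, 12]  |boxes|=11  |leaves|=2  hit=P13

== RESULT ==
11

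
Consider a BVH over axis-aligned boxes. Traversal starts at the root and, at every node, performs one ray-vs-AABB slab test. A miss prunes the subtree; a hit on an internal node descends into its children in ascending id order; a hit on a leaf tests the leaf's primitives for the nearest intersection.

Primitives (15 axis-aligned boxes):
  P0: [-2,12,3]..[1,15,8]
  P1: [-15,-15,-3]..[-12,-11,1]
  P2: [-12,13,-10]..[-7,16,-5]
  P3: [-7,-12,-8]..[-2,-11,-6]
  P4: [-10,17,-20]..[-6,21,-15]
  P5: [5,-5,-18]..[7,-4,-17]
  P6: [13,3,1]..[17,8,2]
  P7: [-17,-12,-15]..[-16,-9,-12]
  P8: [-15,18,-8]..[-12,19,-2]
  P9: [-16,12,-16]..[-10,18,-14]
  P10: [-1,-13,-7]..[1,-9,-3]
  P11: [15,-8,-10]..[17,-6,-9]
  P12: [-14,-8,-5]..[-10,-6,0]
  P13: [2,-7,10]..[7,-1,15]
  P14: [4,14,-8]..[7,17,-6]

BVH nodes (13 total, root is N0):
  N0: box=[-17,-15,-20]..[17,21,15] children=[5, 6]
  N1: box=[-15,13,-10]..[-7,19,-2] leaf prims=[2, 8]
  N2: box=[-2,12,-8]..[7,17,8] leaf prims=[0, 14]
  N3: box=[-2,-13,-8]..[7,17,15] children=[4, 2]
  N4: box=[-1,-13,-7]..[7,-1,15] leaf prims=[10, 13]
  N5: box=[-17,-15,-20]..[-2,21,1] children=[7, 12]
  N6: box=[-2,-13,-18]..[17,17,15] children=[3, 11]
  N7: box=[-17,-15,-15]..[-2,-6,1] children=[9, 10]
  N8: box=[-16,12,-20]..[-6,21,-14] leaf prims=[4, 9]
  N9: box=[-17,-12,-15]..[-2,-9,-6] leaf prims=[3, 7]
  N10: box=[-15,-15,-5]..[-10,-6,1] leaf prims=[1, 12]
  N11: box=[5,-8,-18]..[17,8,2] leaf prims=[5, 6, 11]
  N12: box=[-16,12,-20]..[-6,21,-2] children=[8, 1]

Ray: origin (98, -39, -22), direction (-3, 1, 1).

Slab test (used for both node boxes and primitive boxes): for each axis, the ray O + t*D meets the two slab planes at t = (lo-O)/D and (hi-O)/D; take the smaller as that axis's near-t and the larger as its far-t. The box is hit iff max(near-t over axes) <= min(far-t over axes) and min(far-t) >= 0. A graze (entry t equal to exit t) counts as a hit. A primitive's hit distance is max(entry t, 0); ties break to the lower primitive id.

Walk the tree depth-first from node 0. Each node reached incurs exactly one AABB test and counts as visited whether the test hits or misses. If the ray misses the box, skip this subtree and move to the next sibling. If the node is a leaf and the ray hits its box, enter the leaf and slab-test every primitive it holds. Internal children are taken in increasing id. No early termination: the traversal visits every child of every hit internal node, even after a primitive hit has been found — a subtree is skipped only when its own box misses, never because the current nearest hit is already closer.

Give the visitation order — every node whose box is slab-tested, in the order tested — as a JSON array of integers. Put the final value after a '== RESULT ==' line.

Trace the traversal:
N0 x:[27,115/3] y:[24,60] z:[2,37] -> hit [27,37], descend [5, 6]
  N5 x:[100/3,115/3] y:[24,60] z:[2,23] -> miss, prune
  N6 x:[27,100/3] y:[26,56] z:[4,37] -> hit [27,100/3], descend [3, 11]
    N3 x:[91/3,100/3] y:[26,56] z:[14,37] -> hit [91/3,100/3], descend [2, 4]
      N2 x:[91/3,100/3] y:[51,56] z:[14,30] -> miss, prune
      N4 x:[91/3,33] y:[26,38] z:[15,37] -> hit [91/3,33] leaf, test {P10(miss), P13@t=32}
    N11 x:[27,31] y:[31,47] z:[4,24] -> miss, prune

7 AABB tests over nodes [0, 5, 6, 3, 2, 4, 11]; 1 leaf entered; closest P13.

== RESULT ==
[0, 5, 6, 3, 2, 4, 11]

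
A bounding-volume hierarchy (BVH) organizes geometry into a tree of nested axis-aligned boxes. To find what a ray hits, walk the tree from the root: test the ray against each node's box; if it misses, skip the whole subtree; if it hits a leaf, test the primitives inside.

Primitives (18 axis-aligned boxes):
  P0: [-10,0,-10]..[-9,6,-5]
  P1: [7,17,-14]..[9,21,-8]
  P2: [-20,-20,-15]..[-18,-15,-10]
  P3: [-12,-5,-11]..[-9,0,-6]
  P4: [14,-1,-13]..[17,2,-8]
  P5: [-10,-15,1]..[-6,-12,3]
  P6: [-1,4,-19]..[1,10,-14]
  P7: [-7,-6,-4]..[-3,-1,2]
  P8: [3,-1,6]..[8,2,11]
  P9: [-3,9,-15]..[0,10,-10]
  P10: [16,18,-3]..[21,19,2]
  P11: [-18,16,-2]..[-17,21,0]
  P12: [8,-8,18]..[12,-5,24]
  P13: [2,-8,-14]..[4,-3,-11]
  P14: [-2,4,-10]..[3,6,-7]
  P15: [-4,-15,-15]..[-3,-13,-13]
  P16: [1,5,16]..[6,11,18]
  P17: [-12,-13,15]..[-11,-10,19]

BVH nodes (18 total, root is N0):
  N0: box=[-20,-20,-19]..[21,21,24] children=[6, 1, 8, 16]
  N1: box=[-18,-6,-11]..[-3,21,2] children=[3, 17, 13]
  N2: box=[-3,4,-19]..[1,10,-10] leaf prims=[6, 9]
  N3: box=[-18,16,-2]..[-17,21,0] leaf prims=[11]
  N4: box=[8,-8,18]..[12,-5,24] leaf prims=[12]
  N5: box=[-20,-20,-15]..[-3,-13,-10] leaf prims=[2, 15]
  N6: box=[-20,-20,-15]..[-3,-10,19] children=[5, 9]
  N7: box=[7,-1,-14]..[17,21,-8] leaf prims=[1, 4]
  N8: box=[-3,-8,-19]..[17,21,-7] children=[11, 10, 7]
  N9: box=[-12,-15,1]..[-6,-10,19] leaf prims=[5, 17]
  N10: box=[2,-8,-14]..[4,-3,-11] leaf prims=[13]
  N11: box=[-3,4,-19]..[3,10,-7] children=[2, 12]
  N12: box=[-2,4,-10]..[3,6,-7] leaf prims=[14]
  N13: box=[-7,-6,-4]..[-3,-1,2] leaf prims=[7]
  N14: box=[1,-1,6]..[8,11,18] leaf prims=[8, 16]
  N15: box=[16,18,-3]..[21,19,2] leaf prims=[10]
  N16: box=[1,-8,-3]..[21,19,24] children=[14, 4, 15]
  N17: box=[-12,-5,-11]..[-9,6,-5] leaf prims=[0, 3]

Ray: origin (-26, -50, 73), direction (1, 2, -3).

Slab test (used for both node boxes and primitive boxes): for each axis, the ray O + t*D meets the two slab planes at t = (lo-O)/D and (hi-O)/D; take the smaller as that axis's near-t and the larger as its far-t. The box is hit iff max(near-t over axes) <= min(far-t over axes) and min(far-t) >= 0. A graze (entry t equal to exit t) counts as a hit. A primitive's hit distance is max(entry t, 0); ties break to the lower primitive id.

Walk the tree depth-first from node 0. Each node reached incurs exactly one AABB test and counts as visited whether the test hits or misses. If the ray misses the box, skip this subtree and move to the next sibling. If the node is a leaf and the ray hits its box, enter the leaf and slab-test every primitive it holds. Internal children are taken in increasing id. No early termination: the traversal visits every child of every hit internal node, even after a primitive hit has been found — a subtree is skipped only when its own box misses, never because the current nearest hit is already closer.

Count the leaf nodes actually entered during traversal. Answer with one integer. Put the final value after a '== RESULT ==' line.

Traverse from the root:
N0 x:[6,47] y:[15,71/2] z:[49/3,92/3] -> hit [49/3,92/3], descend [1, 6, 8, 16]
  N1 x:[8,23] y:[22,71/2] z:[71/3,28] -> miss, prune
  N6 x:[6,23] y:[15,20] z:[18,88/3] -> hit [18,20], descend [5, 9]
    N5 x:[6,23] y:[15,37/2] z:[83/3,88/3] -> miss, prune
    N9 x:[14,20] y:[35/2,20] z:[18,24] -> hit [18,20] leaf, test {P5(miss), P17(miss)}
  N8 x:[23,43] y:[21,71/2] z:[80/3,92/3] -> hit [80/3,92/3], descend [7, 10, 11]
    N7 x:[33,43] y:[49/2,71/2] z:[27,29] -> miss, prune
    N10 x:[28,30] y:[21,47/2] z:[28,29] -> miss, prune
    N11 x:[23,29] y:[27,30] z:[80/3,92/3] -> hit [27,29], descend [2, 12]
      N2 x:[23,27] y:[27,30] z:[83/3,92/3] -> miss, prune
      N12 x:[24,29] y:[27,28] z:[80/3,83/3] -> hit [27,83/3] leaf, test {P14@t=27}
  N16 x:[27,47] y:[21,69/2] z:[49/3,76/3] -> miss, prune

Summary -> nodes [0, 1, 6, 5, 9, 8, 7, 10, 11, 2, 12, 16]; box-tests=12; leaf-entries=2; first=P14

== RESULT ==
2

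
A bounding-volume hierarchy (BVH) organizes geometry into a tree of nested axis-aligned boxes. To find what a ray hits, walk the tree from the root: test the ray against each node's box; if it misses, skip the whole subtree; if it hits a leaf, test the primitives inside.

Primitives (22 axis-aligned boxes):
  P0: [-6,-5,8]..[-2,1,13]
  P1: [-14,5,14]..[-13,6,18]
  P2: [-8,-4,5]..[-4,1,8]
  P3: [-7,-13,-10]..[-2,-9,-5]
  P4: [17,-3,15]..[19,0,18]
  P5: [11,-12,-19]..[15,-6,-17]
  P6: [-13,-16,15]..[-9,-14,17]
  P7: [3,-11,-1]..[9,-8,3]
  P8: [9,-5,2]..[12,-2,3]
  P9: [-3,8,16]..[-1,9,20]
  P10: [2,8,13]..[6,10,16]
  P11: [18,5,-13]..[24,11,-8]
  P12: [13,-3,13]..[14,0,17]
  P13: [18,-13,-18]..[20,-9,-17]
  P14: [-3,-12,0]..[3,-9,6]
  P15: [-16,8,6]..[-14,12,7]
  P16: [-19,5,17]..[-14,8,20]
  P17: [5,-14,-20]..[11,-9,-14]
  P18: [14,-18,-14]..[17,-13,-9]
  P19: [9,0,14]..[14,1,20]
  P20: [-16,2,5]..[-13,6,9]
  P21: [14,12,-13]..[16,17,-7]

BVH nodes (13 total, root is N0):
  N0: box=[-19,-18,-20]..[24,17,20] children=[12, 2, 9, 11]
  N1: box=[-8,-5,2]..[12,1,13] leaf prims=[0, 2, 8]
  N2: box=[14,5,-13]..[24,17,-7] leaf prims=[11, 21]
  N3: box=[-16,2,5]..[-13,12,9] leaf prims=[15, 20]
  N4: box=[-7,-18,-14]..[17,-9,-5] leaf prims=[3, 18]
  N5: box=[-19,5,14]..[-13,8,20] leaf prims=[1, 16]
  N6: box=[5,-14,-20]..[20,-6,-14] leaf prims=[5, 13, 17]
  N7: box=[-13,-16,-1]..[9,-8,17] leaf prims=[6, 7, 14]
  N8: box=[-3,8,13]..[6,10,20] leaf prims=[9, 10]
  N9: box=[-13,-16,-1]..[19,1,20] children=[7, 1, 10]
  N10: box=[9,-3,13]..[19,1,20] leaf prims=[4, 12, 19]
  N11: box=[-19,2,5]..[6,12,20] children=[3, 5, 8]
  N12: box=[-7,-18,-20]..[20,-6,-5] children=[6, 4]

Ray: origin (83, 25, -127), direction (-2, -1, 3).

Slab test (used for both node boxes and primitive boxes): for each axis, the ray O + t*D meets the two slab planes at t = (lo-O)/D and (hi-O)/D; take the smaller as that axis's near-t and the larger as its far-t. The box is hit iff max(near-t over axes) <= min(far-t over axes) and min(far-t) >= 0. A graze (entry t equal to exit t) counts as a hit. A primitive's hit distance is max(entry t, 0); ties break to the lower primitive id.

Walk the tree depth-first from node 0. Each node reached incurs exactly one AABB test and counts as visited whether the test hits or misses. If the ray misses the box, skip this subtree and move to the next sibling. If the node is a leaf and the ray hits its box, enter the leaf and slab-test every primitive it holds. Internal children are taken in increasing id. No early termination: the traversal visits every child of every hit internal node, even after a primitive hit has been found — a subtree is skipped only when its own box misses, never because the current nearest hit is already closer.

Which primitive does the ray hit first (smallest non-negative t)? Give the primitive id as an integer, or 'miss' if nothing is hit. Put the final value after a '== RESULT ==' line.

Trace the traversal:
N0 x:[59/2,51] y:[8,43] z:[107/3,49] -> hit [107/3,43], descend [2, 9, 11, 12]
  N2 x:[59/2,69/2] y:[8,20] z:[38,40] -> miss, prune
  N9 x:[32,48] y:[24,41] z:[42,49] -> miss, prune
  N11 x:[77/2,51] y:[13,23] z:[44,49] -> miss, prune
  N12 x:[63/2,45] y:[31,43] z:[107/3,122/3] -> hit [107/3,122/3], descend [4, 6]
    N4 x:[33,45] y:[34,43] z:[113/3,122/3] -> hit [113/3,122/3] leaf, test {P3(miss), P18(miss)}
    N6 x:[63/2,39] y:[31,39] z:[107/3,113/3] -> hit [107/3,113/3] leaf, test {P5@t=36, P13(miss), P17@t=36}

order=[0, 2, 9, 11, 12, 4, 6]  |boxes|=7  |leaves|=2  hit=P5

== RESULT ==
5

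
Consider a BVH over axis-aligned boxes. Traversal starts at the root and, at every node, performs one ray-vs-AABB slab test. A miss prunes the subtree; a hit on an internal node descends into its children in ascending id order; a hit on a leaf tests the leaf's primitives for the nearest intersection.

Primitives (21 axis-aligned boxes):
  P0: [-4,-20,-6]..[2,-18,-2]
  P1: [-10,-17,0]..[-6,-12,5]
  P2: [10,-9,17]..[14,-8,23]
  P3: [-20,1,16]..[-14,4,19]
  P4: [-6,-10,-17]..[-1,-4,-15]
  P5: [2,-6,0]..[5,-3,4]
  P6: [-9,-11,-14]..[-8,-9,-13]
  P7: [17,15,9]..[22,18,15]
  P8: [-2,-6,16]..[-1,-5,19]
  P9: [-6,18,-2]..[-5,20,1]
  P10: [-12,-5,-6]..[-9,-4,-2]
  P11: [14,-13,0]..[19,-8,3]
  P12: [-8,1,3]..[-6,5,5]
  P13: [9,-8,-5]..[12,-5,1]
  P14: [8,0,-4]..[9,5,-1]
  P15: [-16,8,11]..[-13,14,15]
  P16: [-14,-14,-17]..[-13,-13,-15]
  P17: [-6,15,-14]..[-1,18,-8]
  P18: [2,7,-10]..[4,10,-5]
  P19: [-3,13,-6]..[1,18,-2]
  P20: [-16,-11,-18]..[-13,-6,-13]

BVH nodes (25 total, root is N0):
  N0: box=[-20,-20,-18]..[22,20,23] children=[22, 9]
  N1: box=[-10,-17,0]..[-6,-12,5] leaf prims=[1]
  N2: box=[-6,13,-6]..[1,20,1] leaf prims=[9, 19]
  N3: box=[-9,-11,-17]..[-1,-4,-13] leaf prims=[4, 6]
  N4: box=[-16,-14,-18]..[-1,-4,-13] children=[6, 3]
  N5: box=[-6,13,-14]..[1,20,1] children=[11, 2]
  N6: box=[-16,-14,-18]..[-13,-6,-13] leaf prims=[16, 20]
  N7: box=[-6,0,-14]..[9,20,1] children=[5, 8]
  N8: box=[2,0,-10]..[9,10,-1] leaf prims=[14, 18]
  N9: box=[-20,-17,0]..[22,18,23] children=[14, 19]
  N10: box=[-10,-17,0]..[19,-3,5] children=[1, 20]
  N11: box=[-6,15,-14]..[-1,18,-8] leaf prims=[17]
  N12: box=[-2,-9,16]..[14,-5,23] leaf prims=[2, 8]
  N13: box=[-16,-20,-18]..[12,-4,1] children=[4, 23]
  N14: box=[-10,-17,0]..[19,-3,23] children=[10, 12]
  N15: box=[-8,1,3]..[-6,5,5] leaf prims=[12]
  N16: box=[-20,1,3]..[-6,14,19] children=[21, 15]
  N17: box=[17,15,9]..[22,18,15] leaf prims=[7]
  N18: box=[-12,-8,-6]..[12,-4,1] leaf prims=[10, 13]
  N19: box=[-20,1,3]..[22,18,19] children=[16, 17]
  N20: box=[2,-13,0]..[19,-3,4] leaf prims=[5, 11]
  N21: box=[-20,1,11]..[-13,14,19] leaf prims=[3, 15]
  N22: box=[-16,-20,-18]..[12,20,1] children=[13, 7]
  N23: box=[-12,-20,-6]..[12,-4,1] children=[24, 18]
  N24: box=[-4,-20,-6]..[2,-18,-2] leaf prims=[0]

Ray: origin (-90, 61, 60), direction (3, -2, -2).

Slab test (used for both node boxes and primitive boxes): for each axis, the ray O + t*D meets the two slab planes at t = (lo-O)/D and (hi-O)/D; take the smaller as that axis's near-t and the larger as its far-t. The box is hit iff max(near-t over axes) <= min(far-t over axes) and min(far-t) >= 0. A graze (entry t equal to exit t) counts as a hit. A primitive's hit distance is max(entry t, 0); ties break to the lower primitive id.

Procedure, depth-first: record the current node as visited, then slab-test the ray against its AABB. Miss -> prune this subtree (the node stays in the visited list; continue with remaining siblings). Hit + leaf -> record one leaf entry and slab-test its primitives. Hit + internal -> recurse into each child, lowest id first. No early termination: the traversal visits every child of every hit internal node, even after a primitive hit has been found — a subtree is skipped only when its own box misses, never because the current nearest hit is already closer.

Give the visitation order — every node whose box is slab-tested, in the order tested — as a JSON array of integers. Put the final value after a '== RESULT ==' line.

Trace the traversal:
N0 x:[70/3,112/3] y:[41/2,81/2] z:[37/2,39] -> hit [70/3,112/3], descend [9, 22]
  N9 x:[70/3,112/3] y:[43/2,39] z:[37/2,30] -> hit [70/3,30], descend [14, 19]
    N14 x:[80/3,109/3] y:[32,39] z:[37/2,30] -> miss, prune
    N19 x:[70/3,112/3] y:[43/2,30] z:[41/2,57/2] -> hit [70/3,57/2], descend [16, 17]
      N16 x:[70/3,28] y:[47/2,30] z:[41/2,57/2] -> hit [47/2,28], descend [15, 21]
        N15 x:[82/3,28] y:[28,30] z:[55/2,57/2] -> hit [28,28] leaf, test {P12@t=28}
        N21 x:[70/3,77/3] y:[47/2,30] z:[41/2,49/2] -> hit [47/2,49/2] leaf, test {P3(miss), P15(miss)}
      N17 x:[107/3,112/3] y:[43/2,23] z:[45/2,51/2] -> miss, prune
  N22 x:[74/3,34] y:[41/2,81/2] z:[59/2,39] -> hit [59/2,34], descend [7, 13]
    N7 x:[28,33] y:[41/2,61/2] z:[59/2,37] -> hit [59/2,61/2], descend [5, 8]
      N5 x:[28,91/3] y:[41/2,24] z:[59/2,37] -> miss, prune
      N8 x:[92/3,33] y:[51/2,61/2] z:[61/2,35] -> miss, prune
    N13 x:[74/3,34] y:[65/2,81/2] z:[59/2,39] -> hit [65/2,34], descend [4, 23]
      N4 x:[74/3,89/3] y:[65/2,75/2] z:[73/2,39] -> miss, prune
      N23 x:[26,34] y:[65/2,81/2] z:[59/2,33] -> hit [65/2,33], descend [18, 24]
        N18 x:[26,34] y:[65/2,69/2] z:[59/2,33] -> hit [65/2,33] leaf, test {P10(miss), P13(miss)}
        N24 x:[86/3,92/3] y:[79/2,81/2] z:[31,33] -> miss, prune

order=[0, 9, 14, 19, 16, 15, 21, 17, 22, 7, 5, 8, 13, 4, 23, 18, 24]  |boxes|=17  |leaves|=3  hit=P12

== RESULT ==
[0, 9, 14, 19, 16, 15, 21, 17, 22, 7, 5, 8, 13, 4, 23, 18, 24]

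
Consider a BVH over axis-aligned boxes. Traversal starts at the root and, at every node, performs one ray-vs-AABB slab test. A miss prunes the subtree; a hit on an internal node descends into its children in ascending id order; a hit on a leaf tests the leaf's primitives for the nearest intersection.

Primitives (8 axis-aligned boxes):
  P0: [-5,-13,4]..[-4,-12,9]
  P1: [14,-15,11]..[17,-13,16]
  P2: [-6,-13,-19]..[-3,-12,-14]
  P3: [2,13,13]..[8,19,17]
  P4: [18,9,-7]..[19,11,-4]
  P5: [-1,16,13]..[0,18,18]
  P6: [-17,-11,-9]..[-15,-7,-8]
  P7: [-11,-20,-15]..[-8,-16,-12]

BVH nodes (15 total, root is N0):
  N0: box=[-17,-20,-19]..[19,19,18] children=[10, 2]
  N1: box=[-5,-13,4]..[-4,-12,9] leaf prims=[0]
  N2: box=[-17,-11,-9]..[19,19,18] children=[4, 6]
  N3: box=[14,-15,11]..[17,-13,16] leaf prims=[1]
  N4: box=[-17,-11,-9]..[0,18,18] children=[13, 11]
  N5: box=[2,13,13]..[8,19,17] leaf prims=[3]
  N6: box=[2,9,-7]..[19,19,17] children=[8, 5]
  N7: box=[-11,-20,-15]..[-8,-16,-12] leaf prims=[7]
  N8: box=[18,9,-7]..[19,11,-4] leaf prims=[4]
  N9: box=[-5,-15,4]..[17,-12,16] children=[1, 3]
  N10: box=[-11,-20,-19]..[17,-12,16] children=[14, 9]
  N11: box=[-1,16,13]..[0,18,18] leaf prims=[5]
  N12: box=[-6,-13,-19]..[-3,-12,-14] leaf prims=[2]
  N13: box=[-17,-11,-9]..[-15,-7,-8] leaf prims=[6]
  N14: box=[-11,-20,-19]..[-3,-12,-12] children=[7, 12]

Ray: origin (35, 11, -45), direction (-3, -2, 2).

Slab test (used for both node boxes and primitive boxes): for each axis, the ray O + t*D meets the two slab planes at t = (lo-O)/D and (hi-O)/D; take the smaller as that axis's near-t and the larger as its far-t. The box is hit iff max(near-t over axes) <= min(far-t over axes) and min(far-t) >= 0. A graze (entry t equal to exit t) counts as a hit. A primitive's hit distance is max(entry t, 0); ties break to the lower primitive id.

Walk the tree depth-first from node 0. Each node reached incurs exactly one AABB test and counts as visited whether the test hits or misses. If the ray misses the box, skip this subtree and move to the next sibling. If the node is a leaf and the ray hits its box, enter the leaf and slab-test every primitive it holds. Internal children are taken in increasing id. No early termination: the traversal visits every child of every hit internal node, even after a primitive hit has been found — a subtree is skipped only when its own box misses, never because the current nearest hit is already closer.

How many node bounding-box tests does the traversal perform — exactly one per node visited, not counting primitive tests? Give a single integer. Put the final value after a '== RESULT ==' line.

Walk:
N0 x:[16/3,52/3] y:[-4,31/2] z:[13,63/2] -> hit [13,31/2], descend [2, 10]
  N2 x:[16/3,52/3] y:[-4,11] z:[18,63/2] -> miss, prune
  N10 x:[6,46/3] y:[23/2,31/2] z:[13,61/2] -> hit [13,46/3], descend [9, 14]
    N9 x:[6,40/3] y:[23/2,13] z:[49/2,61/2] -> miss, prune
    N14 x:[38/3,46/3] y:[23/2,31/2] z:[13,33/2] -> hit [13,46/3], descend [7, 12]
      N7 x:[43/3,46/3] y:[27/2,31/2] z:[15,33/2] -> hit [15,46/3] leaf, test {P7@t=15}
      N12 x:[38/3,41/3] y:[23/2,12] z:[13,31/2] -> miss, prune

Summary -> nodes [0, 2, 10, 9, 14, 7, 12]; box-tests=7; leaf-entries=1; first=P7

== RESULT ==
7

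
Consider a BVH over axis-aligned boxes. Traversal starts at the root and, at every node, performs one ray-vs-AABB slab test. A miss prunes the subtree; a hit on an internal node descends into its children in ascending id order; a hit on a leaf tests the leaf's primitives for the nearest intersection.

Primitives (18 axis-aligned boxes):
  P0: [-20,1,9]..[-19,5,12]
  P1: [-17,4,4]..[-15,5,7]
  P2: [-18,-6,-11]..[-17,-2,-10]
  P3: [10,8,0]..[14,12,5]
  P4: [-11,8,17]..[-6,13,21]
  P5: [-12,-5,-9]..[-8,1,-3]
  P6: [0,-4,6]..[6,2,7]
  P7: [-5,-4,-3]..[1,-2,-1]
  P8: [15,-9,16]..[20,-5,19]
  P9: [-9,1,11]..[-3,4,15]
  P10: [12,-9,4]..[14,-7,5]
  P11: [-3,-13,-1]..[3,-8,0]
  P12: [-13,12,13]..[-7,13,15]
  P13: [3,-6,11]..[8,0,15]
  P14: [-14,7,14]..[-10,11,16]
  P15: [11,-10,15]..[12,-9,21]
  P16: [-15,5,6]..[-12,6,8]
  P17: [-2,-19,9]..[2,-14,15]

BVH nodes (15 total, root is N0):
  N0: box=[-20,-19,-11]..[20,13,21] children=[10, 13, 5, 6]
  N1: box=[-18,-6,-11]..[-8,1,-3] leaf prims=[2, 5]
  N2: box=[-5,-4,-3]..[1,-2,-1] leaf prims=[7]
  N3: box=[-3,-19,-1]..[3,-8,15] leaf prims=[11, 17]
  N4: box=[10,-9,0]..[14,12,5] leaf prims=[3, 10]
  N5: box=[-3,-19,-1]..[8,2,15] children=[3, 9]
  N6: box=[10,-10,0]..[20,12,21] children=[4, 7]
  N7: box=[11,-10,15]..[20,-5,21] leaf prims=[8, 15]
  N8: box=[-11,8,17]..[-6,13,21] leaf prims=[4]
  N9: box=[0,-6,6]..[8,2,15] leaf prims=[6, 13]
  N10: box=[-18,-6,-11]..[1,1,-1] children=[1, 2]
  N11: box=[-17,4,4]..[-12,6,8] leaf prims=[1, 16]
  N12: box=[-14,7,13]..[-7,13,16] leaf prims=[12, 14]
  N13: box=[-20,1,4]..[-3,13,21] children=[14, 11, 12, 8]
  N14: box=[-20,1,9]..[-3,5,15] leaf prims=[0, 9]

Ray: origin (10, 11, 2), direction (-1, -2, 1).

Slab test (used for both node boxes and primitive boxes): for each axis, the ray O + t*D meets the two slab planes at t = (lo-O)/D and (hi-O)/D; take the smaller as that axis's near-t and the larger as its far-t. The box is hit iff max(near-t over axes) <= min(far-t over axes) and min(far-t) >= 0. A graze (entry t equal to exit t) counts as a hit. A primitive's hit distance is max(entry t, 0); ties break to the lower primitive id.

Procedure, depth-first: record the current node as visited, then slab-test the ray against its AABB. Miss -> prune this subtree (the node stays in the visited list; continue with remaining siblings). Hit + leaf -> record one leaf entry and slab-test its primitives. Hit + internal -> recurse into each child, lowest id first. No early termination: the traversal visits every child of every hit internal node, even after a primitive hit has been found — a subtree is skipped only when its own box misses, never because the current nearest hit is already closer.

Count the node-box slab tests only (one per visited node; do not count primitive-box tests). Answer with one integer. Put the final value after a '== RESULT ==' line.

Walk:
N0 x:[-10,30] y:[-1,15] z:[-13,19] -> hit [-1,15], descend [5, 6, 10, 13]
  N5 x:[2,13] y:[9/2,15] z:[-3,13] -> hit [9/2,13], descend [3, 9]
    N3 x:[7,13] y:[19/2,15] z:[-3,13] -> hit [19/2,13] leaf, test {P11(miss), P17(miss)}
    N9 x:[2,10] y:[9/2,17/2] z:[4,13] -> hit [9/2,17/2] leaf, test {P6@t=9/2, P13(miss)}
  N6 x:[-10,0] y:[-1/2,21/2] z:[-2,19] -> hit [-1/2,0], descend [4, 7]
    N4 x:[-4,0] y:[-1/2,10] z:[-2,3] -> hit [-1/2,0] leaf, test {P3@t=0, P10(miss)}
    N7 x:[-10,-1] y:[8,21/2] z:[13,19] -> miss, prune
  N10 x:[9,28] y:[5,17/2] z:[-13,-3] -> miss, prune
  N13 x:[13,30] y:[-1,5] z:[2,19] -> miss, prune

order=[0, 5, 3, 9, 6, 4, 7, 10, 13]  |boxes|=9  |leaves|=3  hit=P3

== RESULT ==
9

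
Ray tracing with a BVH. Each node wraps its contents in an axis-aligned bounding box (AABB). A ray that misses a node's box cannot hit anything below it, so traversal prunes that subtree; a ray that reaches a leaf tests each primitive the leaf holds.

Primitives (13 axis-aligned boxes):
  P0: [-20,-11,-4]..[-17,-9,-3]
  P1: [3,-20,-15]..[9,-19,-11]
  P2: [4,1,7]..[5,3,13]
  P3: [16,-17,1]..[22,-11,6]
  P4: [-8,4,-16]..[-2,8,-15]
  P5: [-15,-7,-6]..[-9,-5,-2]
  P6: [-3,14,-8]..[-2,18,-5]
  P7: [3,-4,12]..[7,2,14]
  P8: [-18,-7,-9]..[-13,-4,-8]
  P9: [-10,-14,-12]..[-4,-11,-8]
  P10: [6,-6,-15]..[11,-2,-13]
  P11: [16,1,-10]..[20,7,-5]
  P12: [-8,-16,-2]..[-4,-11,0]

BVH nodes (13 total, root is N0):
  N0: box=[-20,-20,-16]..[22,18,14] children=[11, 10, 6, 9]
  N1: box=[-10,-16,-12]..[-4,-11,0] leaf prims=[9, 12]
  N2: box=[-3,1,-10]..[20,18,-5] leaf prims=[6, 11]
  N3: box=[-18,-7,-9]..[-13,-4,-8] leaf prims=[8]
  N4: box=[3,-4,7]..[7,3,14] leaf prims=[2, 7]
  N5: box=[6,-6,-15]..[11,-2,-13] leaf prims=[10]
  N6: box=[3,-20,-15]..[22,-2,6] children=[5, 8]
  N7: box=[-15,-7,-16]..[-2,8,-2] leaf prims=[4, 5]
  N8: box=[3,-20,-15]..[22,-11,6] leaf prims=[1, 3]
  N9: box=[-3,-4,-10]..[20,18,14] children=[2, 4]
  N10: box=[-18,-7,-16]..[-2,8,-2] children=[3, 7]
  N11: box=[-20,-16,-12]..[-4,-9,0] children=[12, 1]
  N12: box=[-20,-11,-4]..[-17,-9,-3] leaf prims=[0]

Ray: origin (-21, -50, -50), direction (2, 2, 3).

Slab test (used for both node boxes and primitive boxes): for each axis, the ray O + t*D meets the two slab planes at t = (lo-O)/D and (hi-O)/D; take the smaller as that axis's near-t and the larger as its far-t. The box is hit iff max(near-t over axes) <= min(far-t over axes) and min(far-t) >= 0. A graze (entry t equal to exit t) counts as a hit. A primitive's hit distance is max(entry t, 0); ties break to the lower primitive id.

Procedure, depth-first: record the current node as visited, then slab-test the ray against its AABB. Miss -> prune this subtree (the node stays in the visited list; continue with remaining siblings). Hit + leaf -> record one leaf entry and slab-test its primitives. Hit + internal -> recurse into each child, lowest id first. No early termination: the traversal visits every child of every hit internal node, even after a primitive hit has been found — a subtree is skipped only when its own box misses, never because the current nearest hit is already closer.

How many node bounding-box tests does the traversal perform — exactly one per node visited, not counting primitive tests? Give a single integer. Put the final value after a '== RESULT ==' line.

Traverse from the root:
N0 x:[1/2,43/2] y:[15,34] z:[34/3,64/3] -> hit [15,64/3], descend [6, 9, 10, 11]
  N6 x:[12,43/2] y:[15,24] z:[35/3,56/3] -> hit [15,56/3], descend [5, 8]
    N5 x:[27/2,16] y:[22,24] z:[35/3,37/3] -> miss, prune
    N8 x:[12,43/2] y:[15,39/2] z:[35/3,56/3] -> hit [15,56/3] leaf, test {P1(miss), P3@t=37/2}
  N9 x:[9,41/2] y:[23,34] z:[40/3,64/3] -> miss, prune
  N10 x:[3/2,19/2] y:[43/2,29] z:[34/3,16] -> miss, prune
  N11 x:[1/2,17/2] y:[17,41/2] z:[38/3,50/3] -> miss, prune

Summary -> nodes [0, 6, 5, 8, 9, 10, 11]; box-tests=7; leaf-entries=1; first=P3

== RESULT ==
7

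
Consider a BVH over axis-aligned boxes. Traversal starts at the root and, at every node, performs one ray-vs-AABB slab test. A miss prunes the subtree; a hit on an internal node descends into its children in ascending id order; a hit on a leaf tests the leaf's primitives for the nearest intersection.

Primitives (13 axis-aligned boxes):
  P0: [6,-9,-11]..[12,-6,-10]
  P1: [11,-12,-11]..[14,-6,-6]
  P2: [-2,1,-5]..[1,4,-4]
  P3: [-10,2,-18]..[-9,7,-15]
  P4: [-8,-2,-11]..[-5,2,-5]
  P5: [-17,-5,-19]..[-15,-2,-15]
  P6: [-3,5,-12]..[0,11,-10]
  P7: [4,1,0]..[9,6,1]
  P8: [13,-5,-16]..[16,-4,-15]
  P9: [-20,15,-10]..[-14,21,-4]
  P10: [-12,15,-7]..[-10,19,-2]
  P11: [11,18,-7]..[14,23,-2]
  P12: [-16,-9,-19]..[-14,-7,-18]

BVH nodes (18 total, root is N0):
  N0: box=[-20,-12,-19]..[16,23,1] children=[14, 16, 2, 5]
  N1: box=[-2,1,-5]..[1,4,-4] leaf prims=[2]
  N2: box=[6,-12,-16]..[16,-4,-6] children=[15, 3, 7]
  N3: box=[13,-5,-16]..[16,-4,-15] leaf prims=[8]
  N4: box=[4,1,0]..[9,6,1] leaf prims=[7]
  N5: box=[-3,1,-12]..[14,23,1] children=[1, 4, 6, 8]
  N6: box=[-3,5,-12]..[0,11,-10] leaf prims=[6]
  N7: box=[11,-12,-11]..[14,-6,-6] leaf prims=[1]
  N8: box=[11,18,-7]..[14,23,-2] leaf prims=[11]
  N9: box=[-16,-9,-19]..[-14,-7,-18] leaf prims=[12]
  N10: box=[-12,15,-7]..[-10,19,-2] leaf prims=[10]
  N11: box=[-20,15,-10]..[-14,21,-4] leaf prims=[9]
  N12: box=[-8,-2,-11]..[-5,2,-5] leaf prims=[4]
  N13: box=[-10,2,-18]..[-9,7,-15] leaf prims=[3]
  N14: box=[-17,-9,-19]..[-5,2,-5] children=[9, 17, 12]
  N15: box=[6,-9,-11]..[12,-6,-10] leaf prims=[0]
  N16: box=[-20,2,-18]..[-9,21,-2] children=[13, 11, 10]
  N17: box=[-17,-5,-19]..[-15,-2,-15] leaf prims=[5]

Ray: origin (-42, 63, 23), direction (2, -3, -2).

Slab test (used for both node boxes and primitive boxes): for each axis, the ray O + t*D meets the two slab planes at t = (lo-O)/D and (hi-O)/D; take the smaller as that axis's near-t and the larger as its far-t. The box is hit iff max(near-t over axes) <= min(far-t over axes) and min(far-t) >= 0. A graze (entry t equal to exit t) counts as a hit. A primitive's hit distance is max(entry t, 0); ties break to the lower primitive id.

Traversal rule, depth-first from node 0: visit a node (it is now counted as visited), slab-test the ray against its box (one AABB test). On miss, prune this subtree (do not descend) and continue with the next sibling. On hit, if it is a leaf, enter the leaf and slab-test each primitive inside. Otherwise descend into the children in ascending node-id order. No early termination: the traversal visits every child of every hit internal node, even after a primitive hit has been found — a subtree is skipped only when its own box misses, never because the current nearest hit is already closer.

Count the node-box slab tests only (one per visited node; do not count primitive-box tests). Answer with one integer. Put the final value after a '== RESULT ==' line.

Walk:
N0 x:[11,29] y:[40/3,25] z:[11,21] -> hit [40/3,21], descend [2, 5, 14, 16]
  N2 x:[24,29] y:[67/3,25] z:[29/2,39/2] -> miss, prune
  N5 x:[39/2,28] y:[40/3,62/3] z:[11,35/2] -> miss, prune
  N14 x:[25/2,37/2] y:[61/3,24] z:[14,21] -> miss, prune
  N16 x:[11,33/2] y:[14,61/3] z:[25/2,41/2] -> hit [14,33/2], descend [10, 11, 13]
    N10 x:[15,16] y:[44/3,16] z:[25/2,15] -> hit [15,15] leaf, test {P10@t=15}
    N11 x:[11,14] y:[14,16] z:[27/2,33/2] -> hit [14,14] leaf, test {P9@t=14}
    N13 x:[16,33/2] y:[56/3,61/3] z:[19,41/2] -> miss, prune

order=[0, 2, 5, 14, 16, 10, 11, 13]  |boxes|=8  |leaves|=2  hit=P9

== RESULT ==
8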